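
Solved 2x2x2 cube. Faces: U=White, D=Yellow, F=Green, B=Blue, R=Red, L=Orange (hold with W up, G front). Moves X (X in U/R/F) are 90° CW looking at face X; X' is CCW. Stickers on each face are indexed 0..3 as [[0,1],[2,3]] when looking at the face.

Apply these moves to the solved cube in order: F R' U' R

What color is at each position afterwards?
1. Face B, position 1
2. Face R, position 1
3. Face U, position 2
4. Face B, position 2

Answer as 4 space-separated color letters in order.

Answer: R G W B

Derivation:
After move 1 (F): F=GGGG U=WWOO R=WRWR D=RRYY L=OYOY
After move 2 (R'): R=RRWW U=WBOB F=GWGO D=RGYG B=YBRB
After move 3 (U'): U=BBWO F=OYGO R=GWWW B=RRRB L=YBOY
After move 4 (R): R=WGWW U=BYWO F=OGGG D=RRYR B=ORBB
Query 1: B[1] = R
Query 2: R[1] = G
Query 3: U[2] = W
Query 4: B[2] = B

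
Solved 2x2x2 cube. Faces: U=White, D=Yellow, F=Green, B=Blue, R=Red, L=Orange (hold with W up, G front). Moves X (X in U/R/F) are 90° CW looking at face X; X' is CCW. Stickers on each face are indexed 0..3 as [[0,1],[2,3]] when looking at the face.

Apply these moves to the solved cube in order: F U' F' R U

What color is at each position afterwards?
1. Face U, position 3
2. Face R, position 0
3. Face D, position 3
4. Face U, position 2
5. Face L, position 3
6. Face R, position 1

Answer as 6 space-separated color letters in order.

Answer: G W W G W R

Derivation:
After move 1 (F): F=GGGG U=WWOO R=WRWR D=RRYY L=OYOY
After move 2 (U'): U=WOWO F=OYGG R=GGWR B=WRBB L=BBOY
After move 3 (F'): F=YGOG U=WOGW R=RGRR D=BYYY L=BOOW
After move 4 (R): R=RRRG U=WGGG F=YYOY D=BBYW B=WROB
After move 5 (U): U=GWGG F=RROY R=WRRG B=BOOB L=YYOW
Query 1: U[3] = G
Query 2: R[0] = W
Query 3: D[3] = W
Query 4: U[2] = G
Query 5: L[3] = W
Query 6: R[1] = R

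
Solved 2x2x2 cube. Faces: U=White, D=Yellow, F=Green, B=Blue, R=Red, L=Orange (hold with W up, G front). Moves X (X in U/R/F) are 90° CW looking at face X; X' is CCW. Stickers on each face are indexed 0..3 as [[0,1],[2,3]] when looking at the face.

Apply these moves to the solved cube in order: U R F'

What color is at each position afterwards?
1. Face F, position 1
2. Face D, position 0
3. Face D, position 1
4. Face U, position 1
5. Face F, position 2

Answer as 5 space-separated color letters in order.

After move 1 (U): U=WWWW F=RRGG R=BBRR B=OOBB L=GGOO
After move 2 (R): R=RBRB U=WRWG F=RYGY D=YBYO B=WOWB
After move 3 (F'): F=YYRG U=WRRR R=BBYB D=GOYO L=GGOW
Query 1: F[1] = Y
Query 2: D[0] = G
Query 3: D[1] = O
Query 4: U[1] = R
Query 5: F[2] = R

Answer: Y G O R R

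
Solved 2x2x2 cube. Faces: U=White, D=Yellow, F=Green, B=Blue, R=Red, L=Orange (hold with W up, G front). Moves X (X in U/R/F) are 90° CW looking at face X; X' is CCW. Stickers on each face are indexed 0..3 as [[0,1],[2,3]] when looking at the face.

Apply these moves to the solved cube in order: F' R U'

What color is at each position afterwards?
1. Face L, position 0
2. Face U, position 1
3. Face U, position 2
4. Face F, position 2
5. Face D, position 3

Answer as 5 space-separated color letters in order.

Answer: R G W G B

Derivation:
After move 1 (F'): F=GGGG U=WWRR R=YRYR D=OOYY L=OWOW
After move 2 (R): R=YYRR U=WGRG F=GOGY D=OBYB B=RBWB
After move 3 (U'): U=GGWR F=OWGY R=GORR B=YYWB L=RBOW
Query 1: L[0] = R
Query 2: U[1] = G
Query 3: U[2] = W
Query 4: F[2] = G
Query 5: D[3] = B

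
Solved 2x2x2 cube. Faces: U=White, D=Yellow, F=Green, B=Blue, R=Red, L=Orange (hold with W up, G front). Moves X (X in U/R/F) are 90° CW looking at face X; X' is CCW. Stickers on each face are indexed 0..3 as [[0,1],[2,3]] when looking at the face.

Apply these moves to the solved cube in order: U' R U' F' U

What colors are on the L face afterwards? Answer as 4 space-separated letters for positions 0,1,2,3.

After move 1 (U'): U=WWWW F=OOGG R=GGRR B=RRBB L=BBOO
After move 2 (R): R=RGRG U=WOWG F=OYGY D=YBYR B=WRWB
After move 3 (U'): U=OGWW F=BBGY R=OYRG B=RGWB L=WROO
After move 4 (F'): F=BYBG U=OGOR R=BYYG D=ROYR L=WWOW
After move 5 (U): U=OORG F=BYBG R=RGYG B=WWWB L=BYOW
Query: L face = BYOW

Answer: B Y O W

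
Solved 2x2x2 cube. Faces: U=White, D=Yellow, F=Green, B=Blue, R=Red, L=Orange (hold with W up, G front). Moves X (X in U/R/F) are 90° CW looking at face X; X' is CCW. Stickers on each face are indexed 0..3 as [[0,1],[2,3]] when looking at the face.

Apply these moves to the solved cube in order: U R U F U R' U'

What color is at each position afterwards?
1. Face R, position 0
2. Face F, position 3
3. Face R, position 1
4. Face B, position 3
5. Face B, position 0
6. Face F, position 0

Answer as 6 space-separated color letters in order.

After move 1 (U): U=WWWW F=RRGG R=BBRR B=OOBB L=GGOO
After move 2 (R): R=RBRB U=WRWG F=RYGY D=YBYO B=WOWB
After move 3 (U): U=WWGR F=RBGY R=WORB B=GGWB L=RYOO
After move 4 (F): F=GRYB U=WWOY R=GORB D=RWYO L=RYOB
After move 5 (U): U=OWYW F=GOYB R=GGRB B=RYWB L=GROB
After move 6 (R'): R=GBGR U=OWYR F=GWYW D=ROYB B=OYWB
After move 7 (U'): U=WROY F=GRYW R=GWGR B=GBWB L=OYOB
Query 1: R[0] = G
Query 2: F[3] = W
Query 3: R[1] = W
Query 4: B[3] = B
Query 5: B[0] = G
Query 6: F[0] = G

Answer: G W W B G G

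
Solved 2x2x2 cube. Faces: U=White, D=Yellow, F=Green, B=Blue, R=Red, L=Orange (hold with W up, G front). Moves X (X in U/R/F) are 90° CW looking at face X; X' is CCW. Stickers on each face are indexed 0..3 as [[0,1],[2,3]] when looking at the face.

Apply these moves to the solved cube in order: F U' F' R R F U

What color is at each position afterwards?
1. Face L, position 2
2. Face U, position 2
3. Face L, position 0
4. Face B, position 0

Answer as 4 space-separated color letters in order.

Answer: O O O B

Derivation:
After move 1 (F): F=GGGG U=WWOO R=WRWR D=RRYY L=OYOY
After move 2 (U'): U=WOWO F=OYGG R=GGWR B=WRBB L=BBOY
After move 3 (F'): F=YGOG U=WOGW R=RGRR D=BYYY L=BOOW
After move 4 (R): R=RRRG U=WGGG F=YYOY D=BBYW B=WROB
After move 5 (R): R=RRGR U=WYGY F=YBOW D=BOYW B=GRGB
After move 6 (F): F=OYWB U=WYWO R=GRYR D=GRYW L=BBOO
After move 7 (U): U=WWOY F=GRWB R=GRYR B=BBGB L=OYOO
Query 1: L[2] = O
Query 2: U[2] = O
Query 3: L[0] = O
Query 4: B[0] = B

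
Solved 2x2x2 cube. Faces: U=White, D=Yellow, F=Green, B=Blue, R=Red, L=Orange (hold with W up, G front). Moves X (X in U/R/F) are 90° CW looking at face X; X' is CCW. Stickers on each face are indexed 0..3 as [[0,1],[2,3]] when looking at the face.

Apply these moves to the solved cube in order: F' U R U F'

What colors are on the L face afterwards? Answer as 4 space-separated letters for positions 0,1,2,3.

Answer: Y R O G

Derivation:
After move 1 (F'): F=GGGG U=WWRR R=YRYR D=OOYY L=OWOW
After move 2 (U): U=RWRW F=YRGG R=BBYR B=OWBB L=GGOW
After move 3 (R): R=YBRB U=RRRG F=YOGY D=OBYO B=WWWB
After move 4 (U): U=RRGR F=YBGY R=WWRB B=GGWB L=YOOW
After move 5 (F'): F=BYYG U=RRWR R=BWOB D=OWYO L=YROG
Query: L face = YROG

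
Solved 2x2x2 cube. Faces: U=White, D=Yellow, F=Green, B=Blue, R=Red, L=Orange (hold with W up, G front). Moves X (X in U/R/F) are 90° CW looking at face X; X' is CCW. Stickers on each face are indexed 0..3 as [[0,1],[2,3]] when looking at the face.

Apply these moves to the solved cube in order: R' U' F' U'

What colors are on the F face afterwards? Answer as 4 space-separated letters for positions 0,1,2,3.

Answer: Y W O G

Derivation:
After move 1 (R'): R=RRRR U=WBWB F=GWGW D=YGYG B=YBYB
After move 2 (U'): U=BBWW F=OOGW R=GWRR B=RRYB L=YBOO
After move 3 (F'): F=OWOG U=BBGR R=GWYR D=BOYG L=YWOW
After move 4 (U'): U=BRBG F=YWOG R=OWYR B=GWYB L=RROW
Query: F face = YWOG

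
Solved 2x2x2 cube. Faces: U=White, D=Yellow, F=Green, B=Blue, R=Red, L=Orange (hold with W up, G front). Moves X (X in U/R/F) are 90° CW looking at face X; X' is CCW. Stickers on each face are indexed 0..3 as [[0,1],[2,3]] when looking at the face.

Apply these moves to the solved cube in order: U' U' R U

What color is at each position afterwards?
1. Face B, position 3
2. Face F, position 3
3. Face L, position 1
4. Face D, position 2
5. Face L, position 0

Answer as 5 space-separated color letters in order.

Answer: B Y Y Y B

Derivation:
After move 1 (U'): U=WWWW F=OOGG R=GGRR B=RRBB L=BBOO
After move 2 (U'): U=WWWW F=BBGG R=OORR B=GGBB L=RROO
After move 3 (R): R=RORO U=WBWG F=BYGY D=YBYG B=WGWB
After move 4 (U): U=WWGB F=ROGY R=WGRO B=RRWB L=BYOO
Query 1: B[3] = B
Query 2: F[3] = Y
Query 3: L[1] = Y
Query 4: D[2] = Y
Query 5: L[0] = B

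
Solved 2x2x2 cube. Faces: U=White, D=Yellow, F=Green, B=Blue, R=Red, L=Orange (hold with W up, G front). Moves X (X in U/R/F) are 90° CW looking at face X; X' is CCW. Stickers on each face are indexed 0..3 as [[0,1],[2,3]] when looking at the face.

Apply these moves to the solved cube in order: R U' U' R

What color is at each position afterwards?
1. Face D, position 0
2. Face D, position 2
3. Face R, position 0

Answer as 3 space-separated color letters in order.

After move 1 (R): R=RRRR U=WGWG F=GYGY D=YBYB B=WBWB
After move 2 (U'): U=GGWW F=OOGY R=GYRR B=RRWB L=WBOO
After move 3 (U'): U=GWGW F=WBGY R=OORR B=GYWB L=RROO
After move 4 (R): R=RORO U=GBGY F=WBGB D=YWYG B=WYWB
Query 1: D[0] = Y
Query 2: D[2] = Y
Query 3: R[0] = R

Answer: Y Y R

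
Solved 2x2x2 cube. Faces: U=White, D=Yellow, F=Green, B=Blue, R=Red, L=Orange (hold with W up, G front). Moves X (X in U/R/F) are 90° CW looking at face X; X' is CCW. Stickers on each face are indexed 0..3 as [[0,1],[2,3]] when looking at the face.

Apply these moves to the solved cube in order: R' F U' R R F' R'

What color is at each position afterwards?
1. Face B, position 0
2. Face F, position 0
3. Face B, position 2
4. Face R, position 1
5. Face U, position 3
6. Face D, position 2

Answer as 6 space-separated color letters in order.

Answer: O Y G G W Y

Derivation:
After move 1 (R'): R=RRRR U=WBWB F=GWGW D=YGYG B=YBYB
After move 2 (F): F=GGWW U=WBOO R=WRBR D=RRYG L=OYOG
After move 3 (U'): U=BOWO F=OYWW R=GGBR B=WRYB L=YBOG
After move 4 (R): R=BGRG U=BYWW F=ORWG D=RYYW B=OROB
After move 5 (R): R=RBGG U=BRWG F=OYWW D=ROYO B=WRYB
After move 6 (F'): F=YWOW U=BRRG R=OBRG D=BGYO L=YGOW
After move 7 (R'): R=BGOR U=BYRW F=YROG D=BWYW B=ORGB
Query 1: B[0] = O
Query 2: F[0] = Y
Query 3: B[2] = G
Query 4: R[1] = G
Query 5: U[3] = W
Query 6: D[2] = Y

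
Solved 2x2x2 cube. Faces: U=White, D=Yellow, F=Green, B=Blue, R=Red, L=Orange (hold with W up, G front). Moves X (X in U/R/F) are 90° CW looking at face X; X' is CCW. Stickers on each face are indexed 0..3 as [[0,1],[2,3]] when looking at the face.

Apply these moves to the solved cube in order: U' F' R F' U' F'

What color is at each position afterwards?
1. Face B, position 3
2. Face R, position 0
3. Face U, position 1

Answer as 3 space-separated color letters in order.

Answer: B W R

Derivation:
After move 1 (U'): U=WWWW F=OOGG R=GGRR B=RRBB L=BBOO
After move 2 (F'): F=OGOG U=WWGR R=YGYR D=BOYY L=BWOW
After move 3 (R): R=YYRG U=WGGG F=OOOY D=BBYR B=RRWB
After move 4 (F'): F=OYOO U=WGYR R=BYBG D=WWYR L=BGOG
After move 5 (U'): U=GRWY F=BGOO R=OYBG B=BYWB L=RROG
After move 6 (F'): F=GOBO U=GROB R=WYWG D=RGYR L=RYOW
Query 1: B[3] = B
Query 2: R[0] = W
Query 3: U[1] = R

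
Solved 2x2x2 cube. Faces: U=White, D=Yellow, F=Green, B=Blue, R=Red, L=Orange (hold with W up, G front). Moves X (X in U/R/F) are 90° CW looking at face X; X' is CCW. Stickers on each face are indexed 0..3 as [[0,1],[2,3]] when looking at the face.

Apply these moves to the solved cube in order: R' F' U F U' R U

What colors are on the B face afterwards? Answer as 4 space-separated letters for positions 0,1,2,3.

Answer: O B W B

Derivation:
After move 1 (R'): R=RRRR U=WBWB F=GWGW D=YGYG B=YBYB
After move 2 (F'): F=WWGG U=WBRR R=GRYR D=OOYG L=OBOW
After move 3 (U): U=RWRB F=GRGG R=YBYR B=OBYB L=WWOW
After move 4 (F): F=GGGR U=RWWW R=RBBR D=YYYG L=WOOO
After move 5 (U'): U=WWRW F=WOGR R=GGBR B=RBYB L=OBOO
After move 6 (R): R=BGRG U=WORR F=WYGG D=YYYR B=WBWB
After move 7 (U): U=RWRO F=BGGG R=WBRG B=OBWB L=WYOO
Query: B face = OBWB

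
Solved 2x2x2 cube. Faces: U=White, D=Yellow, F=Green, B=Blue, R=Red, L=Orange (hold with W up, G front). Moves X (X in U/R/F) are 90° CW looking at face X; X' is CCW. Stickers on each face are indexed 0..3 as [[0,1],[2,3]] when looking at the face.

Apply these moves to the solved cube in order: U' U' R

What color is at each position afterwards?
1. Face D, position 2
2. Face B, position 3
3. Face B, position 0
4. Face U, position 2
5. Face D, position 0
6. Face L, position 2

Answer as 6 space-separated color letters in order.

After move 1 (U'): U=WWWW F=OOGG R=GGRR B=RRBB L=BBOO
After move 2 (U'): U=WWWW F=BBGG R=OORR B=GGBB L=RROO
After move 3 (R): R=RORO U=WBWG F=BYGY D=YBYG B=WGWB
Query 1: D[2] = Y
Query 2: B[3] = B
Query 3: B[0] = W
Query 4: U[2] = W
Query 5: D[0] = Y
Query 6: L[2] = O

Answer: Y B W W Y O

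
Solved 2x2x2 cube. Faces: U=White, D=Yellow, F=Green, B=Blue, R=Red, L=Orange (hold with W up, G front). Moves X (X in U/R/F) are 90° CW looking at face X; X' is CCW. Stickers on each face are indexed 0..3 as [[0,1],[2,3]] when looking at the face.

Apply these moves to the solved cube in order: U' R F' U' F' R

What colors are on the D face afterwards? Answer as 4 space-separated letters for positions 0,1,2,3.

After move 1 (U'): U=WWWW F=OOGG R=GGRR B=RRBB L=BBOO
After move 2 (R): R=RGRG U=WOWG F=OYGY D=YBYR B=WRWB
After move 3 (F'): F=YYOG U=WORR R=BGYG D=BOYR L=BGOW
After move 4 (U'): U=ORWR F=BGOG R=YYYG B=BGWB L=WROW
After move 5 (F'): F=GGBO U=ORYY R=OYBG D=RWYR L=WROW
After move 6 (R): R=BOGY U=OGYO F=GWBR D=RWYB B=YGRB
Query: D face = RWYB

Answer: R W Y B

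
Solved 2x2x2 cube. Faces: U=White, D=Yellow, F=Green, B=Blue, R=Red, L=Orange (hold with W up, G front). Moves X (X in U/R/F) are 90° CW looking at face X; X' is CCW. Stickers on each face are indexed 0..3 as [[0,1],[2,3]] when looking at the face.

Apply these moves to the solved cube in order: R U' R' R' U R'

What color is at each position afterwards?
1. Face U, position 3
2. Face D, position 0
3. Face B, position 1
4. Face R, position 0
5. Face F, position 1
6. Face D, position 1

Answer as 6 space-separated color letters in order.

Answer: W Y B R G R

Derivation:
After move 1 (R): R=RRRR U=WGWG F=GYGY D=YBYB B=WBWB
After move 2 (U'): U=GGWW F=OOGY R=GYRR B=RRWB L=WBOO
After move 3 (R'): R=YRGR U=GWWR F=OGGW D=YOYY B=BRBB
After move 4 (R'): R=RRYG U=GBWB F=OWGR D=YGYW B=YROB
After move 5 (U): U=WGBB F=RRGR R=YRYG B=WBOB L=OWOO
After move 6 (R'): R=RGYY U=WOBW F=RGGB D=YRYR B=WBGB
Query 1: U[3] = W
Query 2: D[0] = Y
Query 3: B[1] = B
Query 4: R[0] = R
Query 5: F[1] = G
Query 6: D[1] = R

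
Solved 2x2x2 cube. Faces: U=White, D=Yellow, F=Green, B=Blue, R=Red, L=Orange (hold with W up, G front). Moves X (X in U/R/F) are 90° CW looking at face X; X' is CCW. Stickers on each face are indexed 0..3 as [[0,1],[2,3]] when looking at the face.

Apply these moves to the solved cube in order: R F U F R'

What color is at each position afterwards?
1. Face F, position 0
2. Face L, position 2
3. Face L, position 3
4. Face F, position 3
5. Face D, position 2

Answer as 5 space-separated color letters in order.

Answer: Y O R G Y

Derivation:
After move 1 (R): R=RRRR U=WGWG F=GYGY D=YBYB B=WBWB
After move 2 (F): F=GGYY U=WGOO R=WRGR D=RRYB L=OYOB
After move 3 (U): U=OWOG F=WRYY R=WBGR B=OYWB L=GGOB
After move 4 (F): F=YWYR U=OWBG R=OBGR D=GWYB L=GROR
After move 5 (R'): R=BROG U=OWBO F=YWYG D=GWYR B=BYWB
Query 1: F[0] = Y
Query 2: L[2] = O
Query 3: L[3] = R
Query 4: F[3] = G
Query 5: D[2] = Y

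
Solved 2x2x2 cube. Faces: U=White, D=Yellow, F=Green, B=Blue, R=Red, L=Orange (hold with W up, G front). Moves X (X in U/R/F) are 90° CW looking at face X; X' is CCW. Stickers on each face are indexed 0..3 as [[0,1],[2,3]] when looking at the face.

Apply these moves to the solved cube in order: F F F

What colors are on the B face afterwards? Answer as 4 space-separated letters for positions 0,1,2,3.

Answer: B B B B

Derivation:
After move 1 (F): F=GGGG U=WWOO R=WRWR D=RRYY L=OYOY
After move 2 (F): F=GGGG U=WWYY R=OROR D=WWYY L=OROR
After move 3 (F): F=GGGG U=WWRR R=YRYR D=OOYY L=OWOW
Query: B face = BBBB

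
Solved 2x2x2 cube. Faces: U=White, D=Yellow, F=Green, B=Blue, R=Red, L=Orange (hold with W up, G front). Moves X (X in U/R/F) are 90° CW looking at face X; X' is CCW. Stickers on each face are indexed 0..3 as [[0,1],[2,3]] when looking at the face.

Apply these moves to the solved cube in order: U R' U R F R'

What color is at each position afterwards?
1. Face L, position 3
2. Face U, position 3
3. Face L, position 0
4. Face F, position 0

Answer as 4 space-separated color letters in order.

After move 1 (U): U=WWWW F=RRGG R=BBRR B=OOBB L=GGOO
After move 2 (R'): R=BRBR U=WBWO F=RWGW D=YRYG B=YOYB
After move 3 (U): U=WWOB F=BRGW R=YOBR B=GGYB L=RWOO
After move 4 (R): R=BYRO U=WROW F=BRGG D=YYYG B=BGWB
After move 5 (F): F=GBGR U=WROW R=OYWO D=RBYG L=RYOY
After move 6 (R'): R=YOOW U=WWOB F=GRGW D=RBYR B=GGBB
Query 1: L[3] = Y
Query 2: U[3] = B
Query 3: L[0] = R
Query 4: F[0] = G

Answer: Y B R G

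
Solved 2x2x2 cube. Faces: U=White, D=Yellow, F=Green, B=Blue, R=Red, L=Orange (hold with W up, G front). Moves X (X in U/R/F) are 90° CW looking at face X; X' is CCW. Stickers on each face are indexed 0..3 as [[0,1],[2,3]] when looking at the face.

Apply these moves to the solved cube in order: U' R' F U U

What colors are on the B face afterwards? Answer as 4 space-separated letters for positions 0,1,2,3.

Answer: G O Y B

Derivation:
After move 1 (U'): U=WWWW F=OOGG R=GGRR B=RRBB L=BBOO
After move 2 (R'): R=GRGR U=WBWR F=OWGW D=YOYG B=YRYB
After move 3 (F): F=GOWW U=WBOB R=WRRR D=GGYG L=BYOO
After move 4 (U): U=OWBB F=WRWW R=YRRR B=BYYB L=GOOO
After move 5 (U): U=BOBW F=YRWW R=BYRR B=GOYB L=WROO
Query: B face = GOYB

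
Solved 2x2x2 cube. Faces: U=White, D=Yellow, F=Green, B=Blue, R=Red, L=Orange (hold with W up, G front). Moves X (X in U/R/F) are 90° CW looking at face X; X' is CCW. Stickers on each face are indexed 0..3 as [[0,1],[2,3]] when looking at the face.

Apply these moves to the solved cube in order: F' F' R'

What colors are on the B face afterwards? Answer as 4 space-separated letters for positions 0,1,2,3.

After move 1 (F'): F=GGGG U=WWRR R=YRYR D=OOYY L=OWOW
After move 2 (F'): F=GGGG U=WWYY R=OROR D=WWYY L=OROR
After move 3 (R'): R=RROO U=WBYB F=GWGY D=WGYG B=YBWB
Query: B face = YBWB

Answer: Y B W B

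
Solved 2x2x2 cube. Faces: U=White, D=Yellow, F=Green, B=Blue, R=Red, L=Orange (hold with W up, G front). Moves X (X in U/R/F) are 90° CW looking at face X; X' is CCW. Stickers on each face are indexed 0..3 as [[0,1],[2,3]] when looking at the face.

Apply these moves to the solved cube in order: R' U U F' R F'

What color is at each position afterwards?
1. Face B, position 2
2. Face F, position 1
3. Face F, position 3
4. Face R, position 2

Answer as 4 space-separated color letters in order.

After move 1 (R'): R=RRRR U=WBWB F=GWGW D=YGYG B=YBYB
After move 2 (U): U=WWBB F=RRGW R=YBRR B=OOYB L=GWOO
After move 3 (U): U=BWBW F=YBGW R=OORR B=GWYB L=RROO
After move 4 (F'): F=BWYG U=BWOR R=GOYR D=ROYG L=RWOB
After move 5 (R): R=YGRO U=BWOG F=BOYG D=RYYG B=RWWB
After move 6 (F'): F=OGBY U=BWYR R=YGRO D=WBYG L=RGOO
Query 1: B[2] = W
Query 2: F[1] = G
Query 3: F[3] = Y
Query 4: R[2] = R

Answer: W G Y R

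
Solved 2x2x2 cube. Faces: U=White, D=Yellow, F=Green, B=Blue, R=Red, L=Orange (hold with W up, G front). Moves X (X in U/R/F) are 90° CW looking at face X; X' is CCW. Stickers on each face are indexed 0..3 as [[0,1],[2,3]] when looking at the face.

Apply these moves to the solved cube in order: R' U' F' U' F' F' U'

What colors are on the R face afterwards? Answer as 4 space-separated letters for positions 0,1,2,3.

Answer: G O R R

Derivation:
After move 1 (R'): R=RRRR U=WBWB F=GWGW D=YGYG B=YBYB
After move 2 (U'): U=BBWW F=OOGW R=GWRR B=RRYB L=YBOO
After move 3 (F'): F=OWOG U=BBGR R=GWYR D=BOYG L=YWOW
After move 4 (U'): U=BRBG F=YWOG R=OWYR B=GWYB L=RROW
After move 5 (F'): F=WGYO U=BROY R=OWBR D=RWYG L=RGOB
After move 6 (F'): F=GOWY U=BROB R=WWRR D=GBYG L=RYOO
After move 7 (U'): U=RBBO F=RYWY R=GORR B=WWYB L=GWOO
Query: R face = GORR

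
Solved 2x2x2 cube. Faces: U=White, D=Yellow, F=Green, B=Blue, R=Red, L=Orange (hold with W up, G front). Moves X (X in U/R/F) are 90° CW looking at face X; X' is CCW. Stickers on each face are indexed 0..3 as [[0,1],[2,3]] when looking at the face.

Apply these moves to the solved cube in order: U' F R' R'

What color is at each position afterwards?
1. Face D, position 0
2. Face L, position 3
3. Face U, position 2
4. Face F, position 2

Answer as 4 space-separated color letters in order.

Answer: R Y O G

Derivation:
After move 1 (U'): U=WWWW F=OOGG R=GGRR B=RRBB L=BBOO
After move 2 (F): F=GOGO U=WWOB R=WGWR D=RGYY L=BYOY
After move 3 (R'): R=GRWW U=WBOR F=GWGB D=ROYO B=YRGB
After move 4 (R'): R=RWGW U=WGOY F=GBGR D=RWYB B=OROB
Query 1: D[0] = R
Query 2: L[3] = Y
Query 3: U[2] = O
Query 4: F[2] = G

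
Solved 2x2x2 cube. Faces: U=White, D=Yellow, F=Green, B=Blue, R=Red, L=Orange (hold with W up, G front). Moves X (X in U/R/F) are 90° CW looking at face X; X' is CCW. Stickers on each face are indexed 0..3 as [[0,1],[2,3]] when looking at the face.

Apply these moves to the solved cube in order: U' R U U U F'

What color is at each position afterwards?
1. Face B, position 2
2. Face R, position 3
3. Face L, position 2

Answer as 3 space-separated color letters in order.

After move 1 (U'): U=WWWW F=OOGG R=GGRR B=RRBB L=BBOO
After move 2 (R): R=RGRG U=WOWG F=OYGY D=YBYR B=WRWB
After move 3 (U): U=WWGO F=RGGY R=WRRG B=BBWB L=OYOO
After move 4 (U): U=GWOW F=WRGY R=BBRG B=OYWB L=RGOO
After move 5 (U): U=OGWW F=BBGY R=OYRG B=RGWB L=WROO
After move 6 (F'): F=BYBG U=OGOR R=BYYG D=ROYR L=WWOW
Query 1: B[2] = W
Query 2: R[3] = G
Query 3: L[2] = O

Answer: W G O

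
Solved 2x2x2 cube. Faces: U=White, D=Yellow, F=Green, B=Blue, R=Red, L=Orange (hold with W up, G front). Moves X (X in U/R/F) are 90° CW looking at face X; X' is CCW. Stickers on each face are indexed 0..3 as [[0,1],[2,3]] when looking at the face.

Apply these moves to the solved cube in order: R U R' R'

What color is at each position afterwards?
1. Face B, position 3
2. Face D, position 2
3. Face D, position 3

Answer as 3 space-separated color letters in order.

Answer: B Y G

Derivation:
After move 1 (R): R=RRRR U=WGWG F=GYGY D=YBYB B=WBWB
After move 2 (U): U=WWGG F=RRGY R=WBRR B=OOWB L=GYOO
After move 3 (R'): R=BRWR U=WWGO F=RWGG D=YRYY B=BOBB
After move 4 (R'): R=RRBW U=WBGB F=RWGO D=YWYG B=YORB
Query 1: B[3] = B
Query 2: D[2] = Y
Query 3: D[3] = G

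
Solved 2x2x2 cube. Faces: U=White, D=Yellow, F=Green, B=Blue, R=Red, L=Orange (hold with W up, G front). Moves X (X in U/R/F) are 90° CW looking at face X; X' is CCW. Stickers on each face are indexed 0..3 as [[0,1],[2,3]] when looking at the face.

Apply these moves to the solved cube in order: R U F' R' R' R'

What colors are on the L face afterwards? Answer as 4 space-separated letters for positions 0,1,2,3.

Answer: G G O G

Derivation:
After move 1 (R): R=RRRR U=WGWG F=GYGY D=YBYB B=WBWB
After move 2 (U): U=WWGG F=RRGY R=WBRR B=OOWB L=GYOO
After move 3 (F'): F=RYRG U=WWWR R=BBYR D=YOYB L=GGOG
After move 4 (R'): R=BRBY U=WWWO F=RWRR D=YYYG B=BOOB
After move 5 (R'): R=RYBB U=WOWB F=RWRO D=YWYR B=GOYB
After move 6 (R'): R=YBRB U=WYWG F=RORB D=YWYO B=ROWB
Query: L face = GGOG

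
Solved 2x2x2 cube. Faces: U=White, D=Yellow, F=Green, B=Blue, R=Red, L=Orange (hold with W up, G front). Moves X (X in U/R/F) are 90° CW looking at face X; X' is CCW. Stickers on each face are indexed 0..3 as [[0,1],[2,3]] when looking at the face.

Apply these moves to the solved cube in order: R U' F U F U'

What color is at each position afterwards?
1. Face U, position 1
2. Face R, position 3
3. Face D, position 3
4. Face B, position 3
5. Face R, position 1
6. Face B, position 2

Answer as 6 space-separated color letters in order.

After move 1 (R): R=RRRR U=WGWG F=GYGY D=YBYB B=WBWB
After move 2 (U'): U=GGWW F=OOGY R=GYRR B=RRWB L=WBOO
After move 3 (F): F=GOYO U=GGOB R=WYWR D=RGYB L=WYOB
After move 4 (U): U=OGBG F=WYYO R=RRWR B=WYWB L=GOOB
After move 5 (F): F=YWOY U=OGBO R=BRGR D=WRYB L=GROG
After move 6 (U'): U=GOOB F=GROY R=YWGR B=BRWB L=WYOG
Query 1: U[1] = O
Query 2: R[3] = R
Query 3: D[3] = B
Query 4: B[3] = B
Query 5: R[1] = W
Query 6: B[2] = W

Answer: O R B B W W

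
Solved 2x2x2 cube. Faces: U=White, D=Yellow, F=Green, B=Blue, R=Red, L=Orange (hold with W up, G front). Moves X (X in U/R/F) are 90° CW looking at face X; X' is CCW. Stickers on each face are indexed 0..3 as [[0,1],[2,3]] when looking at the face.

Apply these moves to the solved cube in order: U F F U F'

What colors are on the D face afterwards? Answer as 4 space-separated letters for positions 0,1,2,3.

Answer: G B Y Y

Derivation:
After move 1 (U): U=WWWW F=RRGG R=BBRR B=OOBB L=GGOO
After move 2 (F): F=GRGR U=WWOG R=WBWR D=RBYY L=GYOY
After move 3 (F): F=GGRR U=WWYY R=OBGR D=WWYY L=GROB
After move 4 (U): U=YWYW F=OBRR R=OOGR B=GRBB L=GGOB
After move 5 (F'): F=BROR U=YWOG R=WOWR D=GBYY L=GWOY
Query: D face = GBYY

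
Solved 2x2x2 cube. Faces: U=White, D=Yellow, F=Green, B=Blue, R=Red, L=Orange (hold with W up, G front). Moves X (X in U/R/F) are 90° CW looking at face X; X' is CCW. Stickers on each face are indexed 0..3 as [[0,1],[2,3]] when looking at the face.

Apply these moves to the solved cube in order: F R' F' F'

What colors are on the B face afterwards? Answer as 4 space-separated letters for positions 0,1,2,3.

Answer: Y B R B

Derivation:
After move 1 (F): F=GGGG U=WWOO R=WRWR D=RRYY L=OYOY
After move 2 (R'): R=RRWW U=WBOB F=GWGO D=RGYG B=YBRB
After move 3 (F'): F=WOGG U=WBRW R=GRRW D=YYYG L=OBOO
After move 4 (F'): F=OGWG U=WBGR R=YRYW D=BOYG L=OWOR
Query: B face = YBRB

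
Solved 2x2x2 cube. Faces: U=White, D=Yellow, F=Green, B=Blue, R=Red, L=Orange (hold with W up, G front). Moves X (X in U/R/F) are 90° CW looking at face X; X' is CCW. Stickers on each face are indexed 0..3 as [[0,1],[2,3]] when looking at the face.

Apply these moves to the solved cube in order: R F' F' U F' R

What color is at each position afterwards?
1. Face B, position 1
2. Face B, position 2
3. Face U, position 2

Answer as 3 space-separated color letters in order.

Answer: R W W

Derivation:
After move 1 (R): R=RRRR U=WGWG F=GYGY D=YBYB B=WBWB
After move 2 (F'): F=YYGG U=WGRR R=BRYR D=OOYB L=OGOW
After move 3 (F'): F=YGYG U=WGBY R=OROR D=GWYB L=OROR
After move 4 (U): U=BWYG F=ORYG R=WBOR B=ORWB L=YGOR
After move 5 (F'): F=RGOY U=BWWO R=WBGR D=GRYB L=YGOY
After move 6 (R): R=GWRB U=BGWY F=RROB D=GWYO B=ORWB
Query 1: B[1] = R
Query 2: B[2] = W
Query 3: U[2] = W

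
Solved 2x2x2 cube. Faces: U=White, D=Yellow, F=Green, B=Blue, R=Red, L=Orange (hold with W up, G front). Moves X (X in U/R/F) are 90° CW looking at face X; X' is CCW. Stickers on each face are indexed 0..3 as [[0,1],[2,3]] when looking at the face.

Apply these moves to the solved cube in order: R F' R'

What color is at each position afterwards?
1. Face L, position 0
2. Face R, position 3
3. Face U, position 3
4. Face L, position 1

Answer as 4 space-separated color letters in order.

Answer: O Y W G

Derivation:
After move 1 (R): R=RRRR U=WGWG F=GYGY D=YBYB B=WBWB
After move 2 (F'): F=YYGG U=WGRR R=BRYR D=OOYB L=OGOW
After move 3 (R'): R=RRBY U=WWRW F=YGGR D=OYYG B=BBOB
Query 1: L[0] = O
Query 2: R[3] = Y
Query 3: U[3] = W
Query 4: L[1] = G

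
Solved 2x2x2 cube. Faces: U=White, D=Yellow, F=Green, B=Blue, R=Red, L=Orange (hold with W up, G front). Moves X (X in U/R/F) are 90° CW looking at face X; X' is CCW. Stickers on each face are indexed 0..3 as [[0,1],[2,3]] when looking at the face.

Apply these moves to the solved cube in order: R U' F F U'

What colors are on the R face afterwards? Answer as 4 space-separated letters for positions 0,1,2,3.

Answer: Y G B R

Derivation:
After move 1 (R): R=RRRR U=WGWG F=GYGY D=YBYB B=WBWB
After move 2 (U'): U=GGWW F=OOGY R=GYRR B=RRWB L=WBOO
After move 3 (F): F=GOYO U=GGOB R=WYWR D=RGYB L=WYOB
After move 4 (F): F=YGOO U=GGBY R=OYBR D=WWYB L=WROG
After move 5 (U'): U=GYGB F=WROO R=YGBR B=OYWB L=RROG
Query: R face = YGBR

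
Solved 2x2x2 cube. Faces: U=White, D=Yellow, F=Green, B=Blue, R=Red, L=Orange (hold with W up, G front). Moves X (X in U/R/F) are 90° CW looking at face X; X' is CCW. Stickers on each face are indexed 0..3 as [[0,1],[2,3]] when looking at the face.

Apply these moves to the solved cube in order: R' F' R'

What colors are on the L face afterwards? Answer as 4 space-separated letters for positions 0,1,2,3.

Answer: O B O W

Derivation:
After move 1 (R'): R=RRRR U=WBWB F=GWGW D=YGYG B=YBYB
After move 2 (F'): F=WWGG U=WBRR R=GRYR D=OOYG L=OBOW
After move 3 (R'): R=RRGY U=WYRY F=WBGR D=OWYG B=GBOB
Query: L face = OBOW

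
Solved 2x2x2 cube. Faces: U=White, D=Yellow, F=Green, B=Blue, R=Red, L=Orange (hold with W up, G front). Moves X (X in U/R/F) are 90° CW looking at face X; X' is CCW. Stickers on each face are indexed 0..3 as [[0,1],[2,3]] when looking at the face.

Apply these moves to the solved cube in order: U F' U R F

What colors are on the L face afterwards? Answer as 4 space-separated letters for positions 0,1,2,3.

Answer: R G O B

Derivation:
After move 1 (U): U=WWWW F=RRGG R=BBRR B=OOBB L=GGOO
After move 2 (F'): F=RGRG U=WWBR R=YBYR D=GOYY L=GWOW
After move 3 (U): U=BWRW F=YBRG R=OOYR B=GWBB L=RGOW
After move 4 (R): R=YORO U=BBRG F=YORY D=GBYG B=WWWB
After move 5 (F): F=RYYO U=BBWG R=ROGO D=RYYG L=RGOB
Query: L face = RGOB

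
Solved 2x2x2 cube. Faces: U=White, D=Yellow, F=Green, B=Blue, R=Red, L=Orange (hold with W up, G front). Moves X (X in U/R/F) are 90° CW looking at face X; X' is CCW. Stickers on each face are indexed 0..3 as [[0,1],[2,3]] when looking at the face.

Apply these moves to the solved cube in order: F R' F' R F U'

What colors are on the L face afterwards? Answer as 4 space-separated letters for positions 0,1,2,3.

Answer: W B O R

Derivation:
After move 1 (F): F=GGGG U=WWOO R=WRWR D=RRYY L=OYOY
After move 2 (R'): R=RRWW U=WBOB F=GWGO D=RGYG B=YBRB
After move 3 (F'): F=WOGG U=WBRW R=GRRW D=YYYG L=OBOO
After move 4 (R): R=RGWR U=WORG F=WYGG D=YRYY B=WBBB
After move 5 (F): F=GWGY U=WOOB R=RGGR D=WRYY L=OYOR
After move 6 (U'): U=OBWO F=OYGY R=GWGR B=RGBB L=WBOR
Query: L face = WBOR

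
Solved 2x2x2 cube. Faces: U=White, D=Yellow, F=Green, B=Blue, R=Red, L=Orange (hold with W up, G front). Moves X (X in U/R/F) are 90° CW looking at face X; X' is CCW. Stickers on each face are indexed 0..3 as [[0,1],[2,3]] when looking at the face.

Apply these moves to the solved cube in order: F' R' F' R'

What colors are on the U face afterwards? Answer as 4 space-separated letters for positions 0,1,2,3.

After move 1 (F'): F=GGGG U=WWRR R=YRYR D=OOYY L=OWOW
After move 2 (R'): R=RRYY U=WBRB F=GWGR D=OGYG B=YBOB
After move 3 (F'): F=WRGG U=WBRY R=GROY D=WWYG L=OBOR
After move 4 (R'): R=RYGO U=WORY F=WBGY D=WRYG B=GBWB
Query: U face = WORY

Answer: W O R Y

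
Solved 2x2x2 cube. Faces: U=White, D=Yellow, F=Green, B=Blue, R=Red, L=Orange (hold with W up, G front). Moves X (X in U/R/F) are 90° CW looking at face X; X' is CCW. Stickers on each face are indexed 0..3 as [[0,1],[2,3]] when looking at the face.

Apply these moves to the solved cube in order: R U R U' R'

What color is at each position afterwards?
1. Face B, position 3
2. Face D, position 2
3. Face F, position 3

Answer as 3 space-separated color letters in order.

Answer: B Y G

Derivation:
After move 1 (R): R=RRRR U=WGWG F=GYGY D=YBYB B=WBWB
After move 2 (U): U=WWGG F=RRGY R=WBRR B=OOWB L=GYOO
After move 3 (R): R=RWRB U=WRGY F=RBGB D=YWYO B=GOWB
After move 4 (U'): U=RYWG F=GYGB R=RBRB B=RWWB L=GOOO
After move 5 (R'): R=BBRR U=RWWR F=GYGG D=YYYB B=OWWB
Query 1: B[3] = B
Query 2: D[2] = Y
Query 3: F[3] = G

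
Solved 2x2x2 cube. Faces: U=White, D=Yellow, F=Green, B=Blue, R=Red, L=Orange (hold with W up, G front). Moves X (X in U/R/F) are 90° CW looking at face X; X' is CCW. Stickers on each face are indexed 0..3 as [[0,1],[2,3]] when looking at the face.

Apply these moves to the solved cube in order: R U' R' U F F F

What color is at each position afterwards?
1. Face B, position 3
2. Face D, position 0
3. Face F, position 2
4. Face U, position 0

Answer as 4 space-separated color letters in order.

After move 1 (R): R=RRRR U=WGWG F=GYGY D=YBYB B=WBWB
After move 2 (U'): U=GGWW F=OOGY R=GYRR B=RRWB L=WBOO
After move 3 (R'): R=YRGR U=GWWR F=OGGW D=YOYY B=BRBB
After move 4 (U): U=WGRW F=YRGW R=BRGR B=WBBB L=OGOO
After move 5 (F): F=GYWR U=WGOG R=RRWR D=GBYY L=OYOO
After move 6 (F): F=WGRY U=WGOY R=ORGR D=WRYY L=OGOB
After move 7 (F): F=RWYG U=WGBG R=ORYR D=GOYY L=OWOR
Query 1: B[3] = B
Query 2: D[0] = G
Query 3: F[2] = Y
Query 4: U[0] = W

Answer: B G Y W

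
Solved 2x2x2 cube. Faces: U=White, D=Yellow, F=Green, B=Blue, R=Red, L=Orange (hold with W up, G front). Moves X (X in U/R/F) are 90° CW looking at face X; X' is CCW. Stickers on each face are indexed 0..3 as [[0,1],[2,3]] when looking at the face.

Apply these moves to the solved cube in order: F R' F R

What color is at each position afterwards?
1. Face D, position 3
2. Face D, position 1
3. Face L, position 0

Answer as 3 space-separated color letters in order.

After move 1 (F): F=GGGG U=WWOO R=WRWR D=RRYY L=OYOY
After move 2 (R'): R=RRWW U=WBOB F=GWGO D=RGYG B=YBRB
After move 3 (F): F=GGOW U=WBYY R=ORBW D=WRYG L=OROG
After move 4 (R): R=BOWR U=WGYW F=GROG D=WRYY B=YBBB
Query 1: D[3] = Y
Query 2: D[1] = R
Query 3: L[0] = O

Answer: Y R O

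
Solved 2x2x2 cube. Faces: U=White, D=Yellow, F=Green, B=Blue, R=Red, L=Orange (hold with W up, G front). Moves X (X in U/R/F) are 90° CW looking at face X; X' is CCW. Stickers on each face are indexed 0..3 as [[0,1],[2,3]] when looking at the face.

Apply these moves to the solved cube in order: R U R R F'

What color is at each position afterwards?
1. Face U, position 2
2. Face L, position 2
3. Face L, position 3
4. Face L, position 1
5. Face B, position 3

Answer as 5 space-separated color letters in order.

Answer: R O G B B

Derivation:
After move 1 (R): R=RRRR U=WGWG F=GYGY D=YBYB B=WBWB
After move 2 (U): U=WWGG F=RRGY R=WBRR B=OOWB L=GYOO
After move 3 (R): R=RWRB U=WRGY F=RBGB D=YWYO B=GOWB
After move 4 (R): R=RRBW U=WBGB F=RWGO D=YWYG B=YORB
After move 5 (F'): F=WORG U=WBRB R=WRYW D=YOYG L=GBOG
Query 1: U[2] = R
Query 2: L[2] = O
Query 3: L[3] = G
Query 4: L[1] = B
Query 5: B[3] = B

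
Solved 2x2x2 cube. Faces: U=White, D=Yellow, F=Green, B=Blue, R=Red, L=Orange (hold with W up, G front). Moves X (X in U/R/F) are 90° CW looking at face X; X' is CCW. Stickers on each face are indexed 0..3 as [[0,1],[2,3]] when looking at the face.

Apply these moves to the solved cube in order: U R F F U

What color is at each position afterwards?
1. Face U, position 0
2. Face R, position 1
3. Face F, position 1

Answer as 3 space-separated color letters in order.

After move 1 (U): U=WWWW F=RRGG R=BBRR B=OOBB L=GGOO
After move 2 (R): R=RBRB U=WRWG F=RYGY D=YBYO B=WOWB
After move 3 (F): F=GRYY U=WROG R=WBGB D=RRYO L=GYOB
After move 4 (F): F=YGYR U=WRBY R=OBGB D=GWYO L=GROR
After move 5 (U): U=BWYR F=OBYR R=WOGB B=GRWB L=YGOR
Query 1: U[0] = B
Query 2: R[1] = O
Query 3: F[1] = B

Answer: B O B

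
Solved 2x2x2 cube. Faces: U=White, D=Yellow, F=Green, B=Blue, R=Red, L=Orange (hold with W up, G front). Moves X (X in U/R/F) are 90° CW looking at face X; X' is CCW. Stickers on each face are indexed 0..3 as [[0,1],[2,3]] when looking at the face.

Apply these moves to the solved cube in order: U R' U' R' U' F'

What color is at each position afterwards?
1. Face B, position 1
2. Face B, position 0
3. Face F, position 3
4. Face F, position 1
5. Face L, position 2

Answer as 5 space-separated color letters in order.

Answer: R W G W O

Derivation:
After move 1 (U): U=WWWW F=RRGG R=BBRR B=OOBB L=GGOO
After move 2 (R'): R=BRBR U=WBWO F=RWGW D=YRYG B=YOYB
After move 3 (U'): U=BOWW F=GGGW R=RWBR B=BRYB L=YOOO
After move 4 (R'): R=WRRB U=BYWB F=GOGW D=YGYW B=GRRB
After move 5 (U'): U=YBBW F=YOGW R=GORB B=WRRB L=GROO
After move 6 (F'): F=OWYG U=YBGR R=GOYB D=ROYW L=GWOB
Query 1: B[1] = R
Query 2: B[0] = W
Query 3: F[3] = G
Query 4: F[1] = W
Query 5: L[2] = O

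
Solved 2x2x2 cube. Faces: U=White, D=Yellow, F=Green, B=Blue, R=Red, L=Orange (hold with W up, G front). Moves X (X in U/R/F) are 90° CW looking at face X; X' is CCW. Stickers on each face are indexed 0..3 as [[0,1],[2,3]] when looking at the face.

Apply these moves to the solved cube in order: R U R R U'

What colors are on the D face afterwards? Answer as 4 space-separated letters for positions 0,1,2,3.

Answer: Y W Y G

Derivation:
After move 1 (R): R=RRRR U=WGWG F=GYGY D=YBYB B=WBWB
After move 2 (U): U=WWGG F=RRGY R=WBRR B=OOWB L=GYOO
After move 3 (R): R=RWRB U=WRGY F=RBGB D=YWYO B=GOWB
After move 4 (R): R=RRBW U=WBGB F=RWGO D=YWYG B=YORB
After move 5 (U'): U=BBWG F=GYGO R=RWBW B=RRRB L=YOOO
Query: D face = YWYG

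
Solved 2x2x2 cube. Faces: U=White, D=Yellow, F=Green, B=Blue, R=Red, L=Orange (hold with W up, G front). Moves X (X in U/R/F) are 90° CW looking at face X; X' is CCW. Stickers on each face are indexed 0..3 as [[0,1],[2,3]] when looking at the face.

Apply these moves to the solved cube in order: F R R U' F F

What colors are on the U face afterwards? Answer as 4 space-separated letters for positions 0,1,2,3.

After move 1 (F): F=GGGG U=WWOO R=WRWR D=RRYY L=OYOY
After move 2 (R): R=WWRR U=WGOG F=GRGY D=RBYB B=OBWB
After move 3 (R): R=RWRW U=WROY F=GBGB D=RWYO B=GBGB
After move 4 (U'): U=RYWO F=OYGB R=GBRW B=RWGB L=GBOY
After move 5 (F): F=GOBY U=RYYB R=WBOW D=RGYO L=GROW
After move 6 (F): F=BGYO U=RYWR R=YBBW D=OWYO L=GROG
Query: U face = RYWR

Answer: R Y W R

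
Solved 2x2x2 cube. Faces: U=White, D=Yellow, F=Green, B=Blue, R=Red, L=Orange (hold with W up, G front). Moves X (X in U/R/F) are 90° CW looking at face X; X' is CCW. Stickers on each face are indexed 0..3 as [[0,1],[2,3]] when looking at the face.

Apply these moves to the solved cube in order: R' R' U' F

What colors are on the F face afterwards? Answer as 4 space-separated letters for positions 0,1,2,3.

Answer: G O B O

Derivation:
After move 1 (R'): R=RRRR U=WBWB F=GWGW D=YGYG B=YBYB
After move 2 (R'): R=RRRR U=WYWY F=GBGB D=YWYW B=GBGB
After move 3 (U'): U=YYWW F=OOGB R=GBRR B=RRGB L=GBOO
After move 4 (F): F=GOBO U=YYOB R=WBWR D=RGYW L=GYOW
Query: F face = GOBO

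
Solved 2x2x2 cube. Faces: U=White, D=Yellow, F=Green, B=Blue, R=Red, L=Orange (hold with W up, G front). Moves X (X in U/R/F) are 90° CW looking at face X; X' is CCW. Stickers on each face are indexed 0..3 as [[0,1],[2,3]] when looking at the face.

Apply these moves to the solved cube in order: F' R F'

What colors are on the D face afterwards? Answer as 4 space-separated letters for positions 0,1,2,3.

Answer: W W Y B

Derivation:
After move 1 (F'): F=GGGG U=WWRR R=YRYR D=OOYY L=OWOW
After move 2 (R): R=YYRR U=WGRG F=GOGY D=OBYB B=RBWB
After move 3 (F'): F=OYGG U=WGYR R=BYOR D=WWYB L=OGOR
Query: D face = WWYB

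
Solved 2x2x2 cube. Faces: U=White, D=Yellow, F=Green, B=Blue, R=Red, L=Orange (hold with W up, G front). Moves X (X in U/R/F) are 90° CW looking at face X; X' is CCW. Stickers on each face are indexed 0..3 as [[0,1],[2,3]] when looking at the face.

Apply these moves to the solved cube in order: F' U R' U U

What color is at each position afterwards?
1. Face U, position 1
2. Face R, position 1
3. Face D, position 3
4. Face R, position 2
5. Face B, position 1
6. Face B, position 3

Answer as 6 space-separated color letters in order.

Answer: R G G B W B

Derivation:
After move 1 (F'): F=GGGG U=WWRR R=YRYR D=OOYY L=OWOW
After move 2 (U): U=RWRW F=YRGG R=BBYR B=OWBB L=GGOW
After move 3 (R'): R=BRBY U=RBRO F=YWGW D=ORYG B=YWOB
After move 4 (U): U=RROB F=BRGW R=YWBY B=GGOB L=YWOW
After move 5 (U): U=ORBR F=YWGW R=GGBY B=YWOB L=BROW
Query 1: U[1] = R
Query 2: R[1] = G
Query 3: D[3] = G
Query 4: R[2] = B
Query 5: B[1] = W
Query 6: B[3] = B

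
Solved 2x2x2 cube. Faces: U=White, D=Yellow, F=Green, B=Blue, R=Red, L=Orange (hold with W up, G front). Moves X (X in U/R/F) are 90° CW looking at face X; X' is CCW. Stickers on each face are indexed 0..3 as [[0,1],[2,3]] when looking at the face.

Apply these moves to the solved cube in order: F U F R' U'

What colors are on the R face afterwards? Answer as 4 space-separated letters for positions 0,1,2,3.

After move 1 (F): F=GGGG U=WWOO R=WRWR D=RRYY L=OYOY
After move 2 (U): U=OWOW F=WRGG R=BBWR B=OYBB L=GGOY
After move 3 (F): F=GWGR U=OWYG R=OBWR D=WBYY L=GROR
After move 4 (R'): R=BROW U=OBYO F=GWGG D=WWYR B=YYBB
After move 5 (U'): U=BOOY F=GRGG R=GWOW B=BRBB L=YYOR
Query: R face = GWOW

Answer: G W O W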